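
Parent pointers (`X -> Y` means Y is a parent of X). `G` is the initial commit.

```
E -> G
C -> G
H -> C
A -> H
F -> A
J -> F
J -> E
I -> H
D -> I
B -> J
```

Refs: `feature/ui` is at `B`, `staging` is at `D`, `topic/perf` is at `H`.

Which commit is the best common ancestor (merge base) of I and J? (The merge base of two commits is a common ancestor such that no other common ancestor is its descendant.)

H

Ancestors of I: {C, G, H, I}.
Ancestors of J: {A, C, E, F, G, H, J}.
Common ancestors: {C, G, H}.
Among these, H is not an ancestor of any other common ancestor — it is the merge base.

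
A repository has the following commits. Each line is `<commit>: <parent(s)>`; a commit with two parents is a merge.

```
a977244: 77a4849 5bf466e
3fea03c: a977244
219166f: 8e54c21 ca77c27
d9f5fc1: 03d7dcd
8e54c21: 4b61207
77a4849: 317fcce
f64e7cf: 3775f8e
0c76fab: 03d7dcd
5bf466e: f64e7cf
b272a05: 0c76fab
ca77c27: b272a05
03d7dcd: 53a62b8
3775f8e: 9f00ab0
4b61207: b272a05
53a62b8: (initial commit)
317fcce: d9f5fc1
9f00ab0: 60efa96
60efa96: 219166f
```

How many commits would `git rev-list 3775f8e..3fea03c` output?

Reachable from 3fea03c: {03d7dcd, 0c76fab, 219166f, 317fcce, 3775f8e, 3fea03c, 4b61207, 53a62b8, 5bf466e, 60efa96, 77a4849, 8e54c21, 9f00ab0, a977244, b272a05, ca77c27, d9f5fc1, f64e7cf}.
Reachable from 3775f8e: {03d7dcd, 0c76fab, 219166f, 3775f8e, 4b61207, 53a62b8, 60efa96, 8e54c21, 9f00ab0, b272a05, ca77c27}.
In 3fea03c's history but not 3775f8e's: {317fcce, 3fea03c, 5bf466e, 77a4849, a977244, d9f5fc1, f64e7cf} — 7 commits.

7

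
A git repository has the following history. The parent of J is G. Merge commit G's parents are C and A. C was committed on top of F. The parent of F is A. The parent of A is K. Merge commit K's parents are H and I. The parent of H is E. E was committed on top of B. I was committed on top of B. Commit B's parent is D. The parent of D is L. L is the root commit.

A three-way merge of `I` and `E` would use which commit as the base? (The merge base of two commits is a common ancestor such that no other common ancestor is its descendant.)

B

Ancestors of I: {B, D, I, L}.
Ancestors of E: {B, D, E, L}.
Common ancestors: {B, D, L}.
Among these, B is not an ancestor of any other common ancestor — it is the merge base.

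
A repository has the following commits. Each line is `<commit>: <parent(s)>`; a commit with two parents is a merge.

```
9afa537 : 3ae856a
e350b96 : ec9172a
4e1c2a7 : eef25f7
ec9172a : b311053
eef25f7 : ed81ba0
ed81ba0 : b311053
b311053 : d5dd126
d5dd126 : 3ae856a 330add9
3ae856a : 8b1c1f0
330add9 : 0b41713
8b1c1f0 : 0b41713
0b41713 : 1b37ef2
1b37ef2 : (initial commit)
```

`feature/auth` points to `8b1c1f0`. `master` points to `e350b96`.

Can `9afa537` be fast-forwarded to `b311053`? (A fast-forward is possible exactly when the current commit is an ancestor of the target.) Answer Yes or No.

A fast-forward from 9afa537 to b311053 is possible iff 9afa537 is an ancestor of b311053.
Ancestors of b311053: {0b41713, 1b37ef2, 330add9, 3ae856a, 8b1c1f0, b311053, d5dd126}.
9afa537 is not among them, so fast-forward is not possible.

No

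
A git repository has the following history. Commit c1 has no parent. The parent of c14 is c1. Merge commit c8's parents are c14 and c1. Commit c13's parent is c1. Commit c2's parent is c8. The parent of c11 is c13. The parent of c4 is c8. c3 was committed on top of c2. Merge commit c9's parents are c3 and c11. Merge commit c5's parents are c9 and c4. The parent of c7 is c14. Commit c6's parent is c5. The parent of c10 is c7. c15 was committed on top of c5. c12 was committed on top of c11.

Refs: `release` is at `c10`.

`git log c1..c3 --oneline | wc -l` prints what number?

Reachable from c3: {c1, c14, c2, c3, c8}.
Reachable from c1: {c1}.
In c3's history but not c1's: {c14, c2, c3, c8} — 4 commits.

4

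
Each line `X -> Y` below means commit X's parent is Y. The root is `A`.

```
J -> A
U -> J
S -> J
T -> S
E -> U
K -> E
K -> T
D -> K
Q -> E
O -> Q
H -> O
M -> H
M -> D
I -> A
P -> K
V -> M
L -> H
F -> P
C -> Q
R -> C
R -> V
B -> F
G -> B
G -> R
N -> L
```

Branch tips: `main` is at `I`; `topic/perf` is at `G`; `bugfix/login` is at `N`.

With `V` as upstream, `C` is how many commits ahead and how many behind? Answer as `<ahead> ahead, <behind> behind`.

1 ahead, 8 behind

Reachable from C: {A, C, E, J, Q, U}.
Reachable from V: {A, D, E, H, J, K, M, O, Q, S, T, U, V}.
Only in C's history (ahead): {C} — 1.
Only in V's history (behind): {D, H, K, M, O, S, T, V} — 8.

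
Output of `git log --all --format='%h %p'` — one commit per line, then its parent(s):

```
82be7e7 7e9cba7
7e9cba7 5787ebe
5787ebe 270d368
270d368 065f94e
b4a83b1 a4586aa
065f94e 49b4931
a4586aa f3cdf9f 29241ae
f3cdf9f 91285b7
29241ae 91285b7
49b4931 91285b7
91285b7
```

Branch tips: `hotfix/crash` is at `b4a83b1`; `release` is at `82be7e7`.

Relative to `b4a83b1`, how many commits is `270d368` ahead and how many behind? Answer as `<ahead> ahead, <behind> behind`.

3 ahead, 4 behind

Reachable from 270d368: {065f94e, 270d368, 49b4931, 91285b7}.
Reachable from b4a83b1: {29241ae, 91285b7, a4586aa, b4a83b1, f3cdf9f}.
Only in 270d368's history (ahead): {065f94e, 270d368, 49b4931} — 3.
Only in b4a83b1's history (behind): {29241ae, a4586aa, b4a83b1, f3cdf9f} — 4.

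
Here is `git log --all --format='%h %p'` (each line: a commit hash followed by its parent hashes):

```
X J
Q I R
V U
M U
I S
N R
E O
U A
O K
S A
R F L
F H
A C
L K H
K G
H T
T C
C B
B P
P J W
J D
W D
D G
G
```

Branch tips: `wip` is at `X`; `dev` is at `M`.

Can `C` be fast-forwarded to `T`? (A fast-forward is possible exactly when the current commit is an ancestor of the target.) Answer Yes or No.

A fast-forward from C to T is possible iff C is an ancestor of T.
Ancestors of T: {B, C, D, G, J, P, T, W}.
C is among them, so fast-forward is possible.

Yes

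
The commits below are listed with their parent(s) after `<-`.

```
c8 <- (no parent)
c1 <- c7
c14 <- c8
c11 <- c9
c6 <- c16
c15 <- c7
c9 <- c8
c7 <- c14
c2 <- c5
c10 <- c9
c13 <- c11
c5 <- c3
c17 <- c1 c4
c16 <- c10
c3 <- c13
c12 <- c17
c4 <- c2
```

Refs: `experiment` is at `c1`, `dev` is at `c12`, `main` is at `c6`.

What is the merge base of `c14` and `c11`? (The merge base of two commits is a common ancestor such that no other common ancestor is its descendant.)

Ancestors of c14: {c14, c8}.
Ancestors of c11: {c11, c8, c9}.
Common ancestors: {c8}.
The only common ancestor is c8, so it is the merge base.

c8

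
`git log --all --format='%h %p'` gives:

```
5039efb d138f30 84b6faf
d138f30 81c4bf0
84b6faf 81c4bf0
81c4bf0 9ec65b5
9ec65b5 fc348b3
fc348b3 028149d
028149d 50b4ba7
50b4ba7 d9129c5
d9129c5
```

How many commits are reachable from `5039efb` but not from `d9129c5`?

8

Reachable from 5039efb: {028149d, 5039efb, 50b4ba7, 81c4bf0, 84b6faf, 9ec65b5, d138f30, d9129c5, fc348b3}.
Reachable from d9129c5: {d9129c5}.
In 5039efb's history but not d9129c5's: {028149d, 5039efb, 50b4ba7, 81c4bf0, 84b6faf, 9ec65b5, d138f30, fc348b3} — 8 commits.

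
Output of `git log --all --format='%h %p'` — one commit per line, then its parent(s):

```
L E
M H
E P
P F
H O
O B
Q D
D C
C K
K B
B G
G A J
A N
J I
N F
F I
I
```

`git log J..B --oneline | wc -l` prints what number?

5

Reachable from B: {A, B, F, G, I, J, N}.
Reachable from J: {I, J}.
In B's history but not J's: {A, B, F, G, N} — 5 commits.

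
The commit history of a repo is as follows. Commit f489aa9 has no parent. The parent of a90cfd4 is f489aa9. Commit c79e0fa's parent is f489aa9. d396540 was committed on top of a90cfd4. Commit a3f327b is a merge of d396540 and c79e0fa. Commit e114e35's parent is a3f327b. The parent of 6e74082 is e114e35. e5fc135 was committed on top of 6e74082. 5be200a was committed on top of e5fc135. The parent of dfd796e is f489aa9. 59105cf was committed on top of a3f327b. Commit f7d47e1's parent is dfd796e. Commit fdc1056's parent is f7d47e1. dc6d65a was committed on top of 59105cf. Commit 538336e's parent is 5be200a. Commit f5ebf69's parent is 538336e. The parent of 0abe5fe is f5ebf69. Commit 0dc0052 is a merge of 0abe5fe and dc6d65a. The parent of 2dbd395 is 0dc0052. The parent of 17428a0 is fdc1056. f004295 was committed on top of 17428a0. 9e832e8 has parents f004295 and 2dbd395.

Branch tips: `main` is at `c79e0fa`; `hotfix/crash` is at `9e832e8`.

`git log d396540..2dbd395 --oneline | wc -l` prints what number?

13

Reachable from 2dbd395: {0abe5fe, 0dc0052, 2dbd395, 538336e, 59105cf, 5be200a, 6e74082, a3f327b, a90cfd4, c79e0fa, d396540, dc6d65a, e114e35, e5fc135, f489aa9, f5ebf69}.
Reachable from d396540: {a90cfd4, d396540, f489aa9}.
In 2dbd395's history but not d396540's: {0abe5fe, 0dc0052, 2dbd395, 538336e, 59105cf, 5be200a, 6e74082, a3f327b, c79e0fa, dc6d65a, e114e35, e5fc135, f5ebf69} — 13 commits.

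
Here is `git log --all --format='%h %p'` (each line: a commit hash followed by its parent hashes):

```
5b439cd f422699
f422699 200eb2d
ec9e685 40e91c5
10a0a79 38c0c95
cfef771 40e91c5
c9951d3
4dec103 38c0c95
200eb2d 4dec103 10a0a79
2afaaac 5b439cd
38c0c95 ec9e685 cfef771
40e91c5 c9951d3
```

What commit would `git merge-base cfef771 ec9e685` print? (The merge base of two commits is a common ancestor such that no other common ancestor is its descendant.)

40e91c5

Ancestors of cfef771: {40e91c5, c9951d3, cfef771}.
Ancestors of ec9e685: {40e91c5, c9951d3, ec9e685}.
Common ancestors: {40e91c5, c9951d3}.
Among these, 40e91c5 is not an ancestor of any other common ancestor — it is the merge base.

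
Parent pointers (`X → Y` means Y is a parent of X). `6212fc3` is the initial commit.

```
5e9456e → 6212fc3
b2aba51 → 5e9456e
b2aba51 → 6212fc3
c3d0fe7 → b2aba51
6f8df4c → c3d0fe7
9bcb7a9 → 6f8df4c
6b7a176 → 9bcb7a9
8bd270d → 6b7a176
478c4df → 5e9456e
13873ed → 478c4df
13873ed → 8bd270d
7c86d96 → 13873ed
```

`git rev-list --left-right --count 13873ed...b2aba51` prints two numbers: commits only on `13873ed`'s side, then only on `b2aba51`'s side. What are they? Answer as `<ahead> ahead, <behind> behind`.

Reachable from 13873ed: {13873ed, 478c4df, 5e9456e, 6212fc3, 6b7a176, 6f8df4c, 8bd270d, 9bcb7a9, b2aba51, c3d0fe7}.
Reachable from b2aba51: {5e9456e, 6212fc3, b2aba51}.
Only in 13873ed's history (ahead): {13873ed, 478c4df, 6b7a176, 6f8df4c, 8bd270d, 9bcb7a9, c3d0fe7} — 7.
Only in b2aba51's history (behind): {} — 0.

7 ahead, 0 behind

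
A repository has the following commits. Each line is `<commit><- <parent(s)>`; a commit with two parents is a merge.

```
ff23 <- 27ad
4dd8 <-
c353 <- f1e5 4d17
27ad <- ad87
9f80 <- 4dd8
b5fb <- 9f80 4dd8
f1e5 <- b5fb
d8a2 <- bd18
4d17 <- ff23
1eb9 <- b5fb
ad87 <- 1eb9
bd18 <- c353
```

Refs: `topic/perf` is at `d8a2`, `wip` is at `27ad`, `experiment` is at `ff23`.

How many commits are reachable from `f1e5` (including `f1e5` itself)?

4

Walking parent pointers from f1e5: reachable set = {4dd8, 9f80, b5fb, f1e5}.
That is 4 commits.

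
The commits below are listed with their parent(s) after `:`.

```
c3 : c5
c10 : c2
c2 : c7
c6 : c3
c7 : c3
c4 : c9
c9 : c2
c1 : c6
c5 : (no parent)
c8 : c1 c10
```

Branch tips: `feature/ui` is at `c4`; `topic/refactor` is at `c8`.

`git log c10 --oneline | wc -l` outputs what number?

5

Walking parent pointers from c10: reachable set = {c10, c2, c3, c5, c7}.
That is 5 commits.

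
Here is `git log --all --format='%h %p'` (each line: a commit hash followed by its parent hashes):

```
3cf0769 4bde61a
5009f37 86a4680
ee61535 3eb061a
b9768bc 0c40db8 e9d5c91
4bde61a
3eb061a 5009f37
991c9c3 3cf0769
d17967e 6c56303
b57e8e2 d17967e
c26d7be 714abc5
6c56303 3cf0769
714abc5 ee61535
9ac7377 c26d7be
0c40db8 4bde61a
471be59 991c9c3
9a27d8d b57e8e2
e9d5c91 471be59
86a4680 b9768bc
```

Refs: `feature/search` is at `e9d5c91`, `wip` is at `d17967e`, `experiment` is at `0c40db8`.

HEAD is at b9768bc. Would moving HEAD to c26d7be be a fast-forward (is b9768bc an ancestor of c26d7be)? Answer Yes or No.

A fast-forward from b9768bc to c26d7be is possible iff b9768bc is an ancestor of c26d7be.
Ancestors of c26d7be: {0c40db8, 3cf0769, 3eb061a, 471be59, 4bde61a, 5009f37, 714abc5, 86a4680, 991c9c3, b9768bc, c26d7be, e9d5c91, ee61535}.
b9768bc is among them, so fast-forward is possible.

Yes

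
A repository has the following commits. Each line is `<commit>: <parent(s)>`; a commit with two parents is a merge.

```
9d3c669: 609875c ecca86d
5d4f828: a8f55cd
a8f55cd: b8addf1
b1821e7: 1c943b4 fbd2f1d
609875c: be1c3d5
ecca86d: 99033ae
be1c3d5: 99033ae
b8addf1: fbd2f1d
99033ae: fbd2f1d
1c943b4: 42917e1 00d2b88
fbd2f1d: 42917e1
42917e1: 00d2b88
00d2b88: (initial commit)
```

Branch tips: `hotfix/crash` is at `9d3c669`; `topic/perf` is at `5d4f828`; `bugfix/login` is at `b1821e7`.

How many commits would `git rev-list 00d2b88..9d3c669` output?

7

Reachable from 9d3c669: {00d2b88, 42917e1, 609875c, 99033ae, 9d3c669, be1c3d5, ecca86d, fbd2f1d}.
Reachable from 00d2b88: {00d2b88}.
In 9d3c669's history but not 00d2b88's: {42917e1, 609875c, 99033ae, 9d3c669, be1c3d5, ecca86d, fbd2f1d} — 7 commits.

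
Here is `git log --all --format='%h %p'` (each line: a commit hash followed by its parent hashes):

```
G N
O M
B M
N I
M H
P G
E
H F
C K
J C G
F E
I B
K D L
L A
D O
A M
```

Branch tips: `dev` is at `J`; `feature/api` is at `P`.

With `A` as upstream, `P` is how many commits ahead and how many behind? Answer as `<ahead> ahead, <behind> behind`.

5 ahead, 1 behind

Reachable from P: {B, E, F, G, H, I, M, N, P}.
Reachable from A: {A, E, F, H, M}.
Only in P's history (ahead): {B, G, I, N, P} — 5.
Only in A's history (behind): {A} — 1.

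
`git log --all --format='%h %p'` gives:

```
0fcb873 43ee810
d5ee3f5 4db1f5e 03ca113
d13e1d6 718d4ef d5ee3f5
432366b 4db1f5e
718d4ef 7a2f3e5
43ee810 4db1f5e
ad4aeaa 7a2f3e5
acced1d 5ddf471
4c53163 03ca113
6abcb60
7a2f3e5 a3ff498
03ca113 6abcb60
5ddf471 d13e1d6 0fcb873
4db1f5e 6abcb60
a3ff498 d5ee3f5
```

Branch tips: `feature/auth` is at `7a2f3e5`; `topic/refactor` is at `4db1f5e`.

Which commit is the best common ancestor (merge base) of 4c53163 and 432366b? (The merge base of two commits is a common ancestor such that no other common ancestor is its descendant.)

6abcb60

Ancestors of 4c53163: {03ca113, 4c53163, 6abcb60}.
Ancestors of 432366b: {432366b, 4db1f5e, 6abcb60}.
Common ancestors: {6abcb60}.
The only common ancestor is 6abcb60, so it is the merge base.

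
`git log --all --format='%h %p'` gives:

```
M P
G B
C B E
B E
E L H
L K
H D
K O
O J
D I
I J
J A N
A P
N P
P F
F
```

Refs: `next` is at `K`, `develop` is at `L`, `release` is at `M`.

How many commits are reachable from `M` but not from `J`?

Reachable from M: {F, M, P}.
Reachable from J: {A, F, J, N, P}.
In M's history but not J's: {M} — 1 commit.

1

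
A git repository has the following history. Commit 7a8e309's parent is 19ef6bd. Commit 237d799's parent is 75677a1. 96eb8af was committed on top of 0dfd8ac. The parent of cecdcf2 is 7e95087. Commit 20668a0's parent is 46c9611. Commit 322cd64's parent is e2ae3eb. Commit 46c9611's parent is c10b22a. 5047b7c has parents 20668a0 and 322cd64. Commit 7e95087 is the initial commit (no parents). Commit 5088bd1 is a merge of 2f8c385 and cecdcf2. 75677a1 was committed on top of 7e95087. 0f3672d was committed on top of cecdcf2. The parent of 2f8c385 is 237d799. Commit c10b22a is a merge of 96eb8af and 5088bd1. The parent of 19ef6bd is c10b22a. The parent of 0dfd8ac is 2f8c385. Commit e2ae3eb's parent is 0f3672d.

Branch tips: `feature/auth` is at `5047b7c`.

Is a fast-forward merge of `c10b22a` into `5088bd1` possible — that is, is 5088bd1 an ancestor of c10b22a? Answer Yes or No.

Yes

A fast-forward from 5088bd1 to c10b22a is possible iff 5088bd1 is an ancestor of c10b22a.
Ancestors of c10b22a: {0dfd8ac, 237d799, 2f8c385, 5088bd1, 75677a1, 7e95087, 96eb8af, c10b22a, cecdcf2}.
5088bd1 is among them, so fast-forward is possible.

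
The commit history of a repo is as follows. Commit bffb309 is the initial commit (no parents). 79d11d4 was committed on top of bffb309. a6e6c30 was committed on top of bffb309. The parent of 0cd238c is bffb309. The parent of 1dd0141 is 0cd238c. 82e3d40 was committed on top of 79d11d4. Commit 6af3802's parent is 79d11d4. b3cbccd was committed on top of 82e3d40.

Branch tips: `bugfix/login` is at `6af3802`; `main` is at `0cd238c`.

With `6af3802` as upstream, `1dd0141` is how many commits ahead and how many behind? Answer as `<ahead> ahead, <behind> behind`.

Reachable from 1dd0141: {0cd238c, 1dd0141, bffb309}.
Reachable from 6af3802: {6af3802, 79d11d4, bffb309}.
Only in 1dd0141's history (ahead): {0cd238c, 1dd0141} — 2.
Only in 6af3802's history (behind): {6af3802, 79d11d4} — 2.

2 ahead, 2 behind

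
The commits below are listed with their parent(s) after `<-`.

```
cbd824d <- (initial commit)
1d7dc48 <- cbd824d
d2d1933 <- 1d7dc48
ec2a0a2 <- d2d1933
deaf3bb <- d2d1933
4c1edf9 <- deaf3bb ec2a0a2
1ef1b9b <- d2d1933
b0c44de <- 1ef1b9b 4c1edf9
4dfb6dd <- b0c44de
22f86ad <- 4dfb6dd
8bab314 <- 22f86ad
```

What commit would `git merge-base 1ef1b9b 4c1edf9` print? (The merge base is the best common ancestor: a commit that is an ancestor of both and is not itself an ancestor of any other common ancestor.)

Ancestors of 1ef1b9b: {1d7dc48, 1ef1b9b, cbd824d, d2d1933}.
Ancestors of 4c1edf9: {1d7dc48, 4c1edf9, cbd824d, d2d1933, deaf3bb, ec2a0a2}.
Common ancestors: {1d7dc48, cbd824d, d2d1933}.
Among these, d2d1933 is not an ancestor of any other common ancestor — it is the merge base.

d2d1933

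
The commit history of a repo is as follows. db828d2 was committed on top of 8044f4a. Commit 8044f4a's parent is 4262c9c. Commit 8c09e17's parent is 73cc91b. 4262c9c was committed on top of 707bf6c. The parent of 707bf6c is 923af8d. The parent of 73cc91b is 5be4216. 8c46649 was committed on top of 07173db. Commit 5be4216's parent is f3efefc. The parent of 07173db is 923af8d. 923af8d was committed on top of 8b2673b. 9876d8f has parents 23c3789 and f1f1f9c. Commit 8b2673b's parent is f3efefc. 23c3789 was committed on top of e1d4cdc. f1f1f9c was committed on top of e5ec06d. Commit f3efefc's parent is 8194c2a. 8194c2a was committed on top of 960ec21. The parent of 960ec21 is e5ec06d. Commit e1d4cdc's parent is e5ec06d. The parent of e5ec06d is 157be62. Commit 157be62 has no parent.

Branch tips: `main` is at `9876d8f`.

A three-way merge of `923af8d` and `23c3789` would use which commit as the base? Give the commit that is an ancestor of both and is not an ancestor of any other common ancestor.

e5ec06d

Ancestors of 923af8d: {157be62, 8194c2a, 8b2673b, 923af8d, 960ec21, e5ec06d, f3efefc}.
Ancestors of 23c3789: {157be62, 23c3789, e1d4cdc, e5ec06d}.
Common ancestors: {157be62, e5ec06d}.
Among these, e5ec06d is not an ancestor of any other common ancestor — it is the merge base.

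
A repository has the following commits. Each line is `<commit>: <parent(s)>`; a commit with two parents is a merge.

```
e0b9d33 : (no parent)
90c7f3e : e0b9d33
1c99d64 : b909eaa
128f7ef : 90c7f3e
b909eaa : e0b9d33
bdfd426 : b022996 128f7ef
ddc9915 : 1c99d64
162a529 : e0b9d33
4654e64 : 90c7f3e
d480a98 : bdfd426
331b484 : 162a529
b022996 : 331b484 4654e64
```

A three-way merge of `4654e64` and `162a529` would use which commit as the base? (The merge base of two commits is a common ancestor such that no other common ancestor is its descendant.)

Ancestors of 4654e64: {4654e64, 90c7f3e, e0b9d33}.
Ancestors of 162a529: {162a529, e0b9d33}.
Common ancestors: {e0b9d33}.
The only common ancestor is e0b9d33, so it is the merge base.

e0b9d33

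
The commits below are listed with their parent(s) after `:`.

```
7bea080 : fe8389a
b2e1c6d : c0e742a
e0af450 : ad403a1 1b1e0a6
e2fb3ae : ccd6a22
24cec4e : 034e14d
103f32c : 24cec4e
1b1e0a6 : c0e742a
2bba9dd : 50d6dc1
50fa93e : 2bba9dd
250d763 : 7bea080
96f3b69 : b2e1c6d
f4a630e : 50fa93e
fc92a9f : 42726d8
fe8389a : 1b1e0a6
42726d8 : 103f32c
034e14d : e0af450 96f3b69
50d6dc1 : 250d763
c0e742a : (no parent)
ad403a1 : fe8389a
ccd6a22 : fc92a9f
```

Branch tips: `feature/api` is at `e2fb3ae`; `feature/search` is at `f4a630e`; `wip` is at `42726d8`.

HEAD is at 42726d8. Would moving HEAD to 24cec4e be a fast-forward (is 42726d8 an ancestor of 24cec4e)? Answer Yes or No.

A fast-forward from 42726d8 to 24cec4e is possible iff 42726d8 is an ancestor of 24cec4e.
Ancestors of 24cec4e: {034e14d, 1b1e0a6, 24cec4e, 96f3b69, ad403a1, b2e1c6d, c0e742a, e0af450, fe8389a}.
42726d8 is not among them, so fast-forward is not possible.

No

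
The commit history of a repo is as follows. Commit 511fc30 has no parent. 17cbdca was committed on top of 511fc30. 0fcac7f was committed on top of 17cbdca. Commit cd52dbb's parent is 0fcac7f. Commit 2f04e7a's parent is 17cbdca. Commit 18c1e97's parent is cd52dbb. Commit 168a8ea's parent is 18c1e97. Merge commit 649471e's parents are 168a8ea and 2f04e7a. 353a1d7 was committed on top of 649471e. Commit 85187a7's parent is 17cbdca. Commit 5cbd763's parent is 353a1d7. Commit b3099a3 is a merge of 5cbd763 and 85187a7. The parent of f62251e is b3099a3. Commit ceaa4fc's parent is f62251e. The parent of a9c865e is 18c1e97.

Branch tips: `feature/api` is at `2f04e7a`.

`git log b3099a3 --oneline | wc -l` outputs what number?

Walking parent pointers from b3099a3: reachable set = {0fcac7f, 168a8ea, 17cbdca, 18c1e97, 2f04e7a, 353a1d7, 511fc30, 5cbd763, 649471e, 85187a7, b3099a3, cd52dbb}.
That is 12 commits.

12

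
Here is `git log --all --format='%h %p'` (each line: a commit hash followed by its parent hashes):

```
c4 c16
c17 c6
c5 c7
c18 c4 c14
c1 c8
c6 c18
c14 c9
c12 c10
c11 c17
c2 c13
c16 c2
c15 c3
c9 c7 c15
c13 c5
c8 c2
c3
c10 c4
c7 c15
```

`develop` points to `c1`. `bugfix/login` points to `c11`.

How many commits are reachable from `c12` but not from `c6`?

Reachable from c12: {c10, c12, c13, c15, c16, c2, c3, c4, c5, c7}.
Reachable from c6: {c13, c14, c15, c16, c18, c2, c3, c4, c5, c6, c7, c9}.
In c12's history but not c6's: {c10, c12} — 2 commits.

2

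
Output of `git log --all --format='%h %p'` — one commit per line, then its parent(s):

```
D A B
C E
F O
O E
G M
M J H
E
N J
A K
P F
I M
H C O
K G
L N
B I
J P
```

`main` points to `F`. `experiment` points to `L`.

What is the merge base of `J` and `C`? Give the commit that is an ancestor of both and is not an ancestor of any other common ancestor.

Ancestors of J: {E, F, J, O, P}.
Ancestors of C: {C, E}.
Common ancestors: {E}.
The only common ancestor is E, so it is the merge base.

E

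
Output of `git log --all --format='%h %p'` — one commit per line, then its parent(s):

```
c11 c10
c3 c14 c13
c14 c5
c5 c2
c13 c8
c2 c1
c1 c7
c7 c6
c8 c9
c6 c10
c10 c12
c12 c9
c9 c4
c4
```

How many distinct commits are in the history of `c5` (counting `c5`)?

9

Walking parent pointers from c5: reachable set = {c1, c10, c12, c2, c4, c5, c6, c7, c9}.
That is 9 commits.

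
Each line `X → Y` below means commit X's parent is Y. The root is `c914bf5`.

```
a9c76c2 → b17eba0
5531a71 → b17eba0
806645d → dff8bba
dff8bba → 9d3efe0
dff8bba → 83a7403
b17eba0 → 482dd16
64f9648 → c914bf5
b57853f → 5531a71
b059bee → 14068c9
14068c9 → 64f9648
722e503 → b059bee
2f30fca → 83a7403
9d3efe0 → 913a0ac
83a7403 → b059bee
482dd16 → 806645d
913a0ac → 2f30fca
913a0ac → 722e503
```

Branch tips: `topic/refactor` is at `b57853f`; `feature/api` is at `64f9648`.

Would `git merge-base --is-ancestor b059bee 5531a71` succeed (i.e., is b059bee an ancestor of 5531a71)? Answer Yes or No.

Yes

Ancestors of 5531a71 (commits reachable by following parents): {14068c9, 2f30fca, 482dd16, 5531a71, 64f9648, 722e503, 806645d, 83a7403, 913a0ac, 9d3efe0, b059bee, b17eba0, c914bf5, dff8bba}.
b059bee is in that set, so it is an ancestor of 5531a71.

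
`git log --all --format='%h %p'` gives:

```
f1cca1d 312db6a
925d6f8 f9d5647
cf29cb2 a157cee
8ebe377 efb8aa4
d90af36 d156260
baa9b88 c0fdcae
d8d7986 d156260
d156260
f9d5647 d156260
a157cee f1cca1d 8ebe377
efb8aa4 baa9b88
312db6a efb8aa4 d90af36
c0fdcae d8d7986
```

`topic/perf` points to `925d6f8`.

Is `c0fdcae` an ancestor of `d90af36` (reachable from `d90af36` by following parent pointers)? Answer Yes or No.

Ancestors of d90af36: {d156260, d90af36}.
c0fdcae is not in that set, so it is not an ancestor of d90af36.

No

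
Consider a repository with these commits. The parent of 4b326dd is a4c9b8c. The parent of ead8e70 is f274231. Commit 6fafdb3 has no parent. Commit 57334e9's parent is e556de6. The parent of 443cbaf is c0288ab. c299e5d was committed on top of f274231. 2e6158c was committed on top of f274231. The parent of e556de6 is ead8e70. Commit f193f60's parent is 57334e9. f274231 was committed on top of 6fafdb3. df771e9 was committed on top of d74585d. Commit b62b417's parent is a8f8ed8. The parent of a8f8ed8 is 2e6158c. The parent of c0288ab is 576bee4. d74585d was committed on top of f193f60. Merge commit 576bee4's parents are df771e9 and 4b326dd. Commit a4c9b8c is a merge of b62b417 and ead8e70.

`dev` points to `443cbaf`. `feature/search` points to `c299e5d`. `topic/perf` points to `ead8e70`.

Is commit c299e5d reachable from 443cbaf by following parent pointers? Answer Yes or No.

Ancestors of 443cbaf: {2e6158c, 443cbaf, 4b326dd, 57334e9, 576bee4, 6fafdb3, a4c9b8c, a8f8ed8, b62b417, c0288ab, d74585d, df771e9, e556de6, ead8e70, f193f60, f274231}.
c299e5d is not in that set, so it is not an ancestor of 443cbaf.

No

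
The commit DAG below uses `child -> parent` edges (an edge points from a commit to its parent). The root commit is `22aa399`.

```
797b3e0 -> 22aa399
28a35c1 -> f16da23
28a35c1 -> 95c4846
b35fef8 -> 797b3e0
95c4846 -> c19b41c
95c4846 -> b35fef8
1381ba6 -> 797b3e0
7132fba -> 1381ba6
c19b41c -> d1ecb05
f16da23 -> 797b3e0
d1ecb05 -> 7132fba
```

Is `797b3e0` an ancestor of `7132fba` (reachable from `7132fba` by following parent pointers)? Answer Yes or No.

Yes

Ancestors of 7132fba (commits reachable by following parents): {1381ba6, 22aa399, 7132fba, 797b3e0}.
797b3e0 is in that set, so it is an ancestor of 7132fba.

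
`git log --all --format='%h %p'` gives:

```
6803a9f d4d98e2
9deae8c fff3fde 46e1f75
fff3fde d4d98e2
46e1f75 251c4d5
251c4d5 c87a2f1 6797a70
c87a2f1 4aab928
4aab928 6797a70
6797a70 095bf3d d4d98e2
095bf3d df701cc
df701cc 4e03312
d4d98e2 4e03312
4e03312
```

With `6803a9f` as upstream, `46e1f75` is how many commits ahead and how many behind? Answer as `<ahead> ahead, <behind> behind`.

7 ahead, 1 behind

Reachable from 46e1f75: {095bf3d, 251c4d5, 46e1f75, 4aab928, 4e03312, 6797a70, c87a2f1, d4d98e2, df701cc}.
Reachable from 6803a9f: {4e03312, 6803a9f, d4d98e2}.
Only in 46e1f75's history (ahead): {095bf3d, 251c4d5, 46e1f75, 4aab928, 6797a70, c87a2f1, df701cc} — 7.
Only in 6803a9f's history (behind): {6803a9f} — 1.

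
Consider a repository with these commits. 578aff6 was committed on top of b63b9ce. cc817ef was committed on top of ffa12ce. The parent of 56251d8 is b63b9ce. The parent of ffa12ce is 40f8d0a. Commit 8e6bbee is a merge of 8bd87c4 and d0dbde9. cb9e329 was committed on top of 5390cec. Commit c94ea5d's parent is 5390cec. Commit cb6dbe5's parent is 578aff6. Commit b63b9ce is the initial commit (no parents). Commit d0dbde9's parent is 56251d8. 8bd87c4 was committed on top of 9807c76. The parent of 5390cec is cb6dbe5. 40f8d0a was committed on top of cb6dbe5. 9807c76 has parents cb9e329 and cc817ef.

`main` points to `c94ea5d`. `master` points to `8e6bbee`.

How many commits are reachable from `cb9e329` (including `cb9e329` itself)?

5

Walking parent pointers from cb9e329: reachable set = {5390cec, 578aff6, b63b9ce, cb6dbe5, cb9e329}.
That is 5 commits.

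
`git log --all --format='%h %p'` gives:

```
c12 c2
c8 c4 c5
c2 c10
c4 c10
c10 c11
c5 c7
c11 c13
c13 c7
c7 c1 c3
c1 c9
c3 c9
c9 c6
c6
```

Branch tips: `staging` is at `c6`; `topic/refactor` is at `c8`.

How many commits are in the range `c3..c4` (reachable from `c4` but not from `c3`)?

Reachable from c4: {c1, c10, c11, c13, c3, c4, c6, c7, c9}.
Reachable from c3: {c3, c6, c9}.
In c4's history but not c3's: {c1, c10, c11, c13, c4, c7} — 6 commits.

6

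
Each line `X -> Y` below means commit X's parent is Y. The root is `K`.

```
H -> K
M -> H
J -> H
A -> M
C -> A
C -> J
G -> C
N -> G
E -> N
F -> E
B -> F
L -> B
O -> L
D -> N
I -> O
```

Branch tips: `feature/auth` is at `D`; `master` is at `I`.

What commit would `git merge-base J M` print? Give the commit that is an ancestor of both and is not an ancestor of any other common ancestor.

Ancestors of J: {H, J, K}.
Ancestors of M: {H, K, M}.
Common ancestors: {H, K}.
Among these, H is not an ancestor of any other common ancestor — it is the merge base.

H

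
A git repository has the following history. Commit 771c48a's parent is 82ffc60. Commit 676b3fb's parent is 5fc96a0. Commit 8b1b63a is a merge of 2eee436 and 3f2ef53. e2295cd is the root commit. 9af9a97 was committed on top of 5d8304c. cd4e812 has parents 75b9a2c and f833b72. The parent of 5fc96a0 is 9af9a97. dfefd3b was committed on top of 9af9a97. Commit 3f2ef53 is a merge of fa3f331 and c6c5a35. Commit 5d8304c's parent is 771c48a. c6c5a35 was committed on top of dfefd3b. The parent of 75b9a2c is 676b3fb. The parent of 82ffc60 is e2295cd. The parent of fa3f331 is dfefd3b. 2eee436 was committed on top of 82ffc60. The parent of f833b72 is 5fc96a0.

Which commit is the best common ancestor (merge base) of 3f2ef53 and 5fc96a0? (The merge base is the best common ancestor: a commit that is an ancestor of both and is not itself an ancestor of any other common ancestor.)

Ancestors of 3f2ef53: {3f2ef53, 5d8304c, 771c48a, 82ffc60, 9af9a97, c6c5a35, dfefd3b, e2295cd, fa3f331}.
Ancestors of 5fc96a0: {5d8304c, 5fc96a0, 771c48a, 82ffc60, 9af9a97, e2295cd}.
Common ancestors: {5d8304c, 771c48a, 82ffc60, 9af9a97, e2295cd}.
Among these, 9af9a97 is not an ancestor of any other common ancestor — it is the merge base.

9af9a97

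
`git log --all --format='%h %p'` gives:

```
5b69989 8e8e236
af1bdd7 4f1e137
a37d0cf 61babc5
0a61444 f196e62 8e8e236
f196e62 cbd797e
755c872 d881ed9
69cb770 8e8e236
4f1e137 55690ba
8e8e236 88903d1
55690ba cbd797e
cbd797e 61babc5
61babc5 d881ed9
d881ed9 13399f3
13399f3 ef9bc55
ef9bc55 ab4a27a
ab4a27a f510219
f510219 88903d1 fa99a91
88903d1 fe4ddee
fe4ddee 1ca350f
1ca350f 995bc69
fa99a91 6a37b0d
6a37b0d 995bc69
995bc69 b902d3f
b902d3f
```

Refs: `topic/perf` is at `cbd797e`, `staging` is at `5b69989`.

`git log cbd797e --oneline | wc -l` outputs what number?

Walking parent pointers from cbd797e: reachable set = {13399f3, 1ca350f, 61babc5, 6a37b0d, 88903d1, 995bc69, ab4a27a, b902d3f, cbd797e, d881ed9, ef9bc55, f510219, fa99a91, fe4ddee}.
That is 14 commits.

14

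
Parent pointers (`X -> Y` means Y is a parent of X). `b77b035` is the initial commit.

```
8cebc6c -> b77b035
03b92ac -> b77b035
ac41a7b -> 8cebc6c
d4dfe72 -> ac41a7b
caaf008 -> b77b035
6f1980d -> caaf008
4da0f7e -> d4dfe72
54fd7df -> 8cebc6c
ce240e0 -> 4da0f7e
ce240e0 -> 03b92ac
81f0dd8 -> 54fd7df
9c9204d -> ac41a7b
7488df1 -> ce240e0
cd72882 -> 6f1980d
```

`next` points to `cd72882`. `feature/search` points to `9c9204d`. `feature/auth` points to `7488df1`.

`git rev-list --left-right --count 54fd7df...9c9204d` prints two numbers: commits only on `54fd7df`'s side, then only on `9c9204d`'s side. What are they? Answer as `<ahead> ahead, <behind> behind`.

Reachable from 54fd7df: {54fd7df, 8cebc6c, b77b035}.
Reachable from 9c9204d: {8cebc6c, 9c9204d, ac41a7b, b77b035}.
Only in 54fd7df's history (ahead): {54fd7df} — 1.
Only in 9c9204d's history (behind): {9c9204d, ac41a7b} — 2.

1 ahead, 2 behind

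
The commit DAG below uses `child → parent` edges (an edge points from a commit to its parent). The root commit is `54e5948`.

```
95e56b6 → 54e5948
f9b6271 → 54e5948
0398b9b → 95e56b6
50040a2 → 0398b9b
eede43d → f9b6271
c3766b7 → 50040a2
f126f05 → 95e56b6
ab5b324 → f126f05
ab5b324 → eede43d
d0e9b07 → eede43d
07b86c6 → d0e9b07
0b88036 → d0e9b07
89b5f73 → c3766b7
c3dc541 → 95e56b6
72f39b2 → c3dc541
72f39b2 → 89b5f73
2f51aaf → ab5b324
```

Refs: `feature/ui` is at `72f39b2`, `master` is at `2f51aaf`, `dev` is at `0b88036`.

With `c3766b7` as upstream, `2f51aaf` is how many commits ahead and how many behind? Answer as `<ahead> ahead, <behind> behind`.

Reachable from 2f51aaf: {2f51aaf, 54e5948, 95e56b6, ab5b324, eede43d, f126f05, f9b6271}.
Reachable from c3766b7: {0398b9b, 50040a2, 54e5948, 95e56b6, c3766b7}.
Only in 2f51aaf's history (ahead): {2f51aaf, ab5b324, eede43d, f126f05, f9b6271} — 5.
Only in c3766b7's history (behind): {0398b9b, 50040a2, c3766b7} — 3.

5 ahead, 3 behind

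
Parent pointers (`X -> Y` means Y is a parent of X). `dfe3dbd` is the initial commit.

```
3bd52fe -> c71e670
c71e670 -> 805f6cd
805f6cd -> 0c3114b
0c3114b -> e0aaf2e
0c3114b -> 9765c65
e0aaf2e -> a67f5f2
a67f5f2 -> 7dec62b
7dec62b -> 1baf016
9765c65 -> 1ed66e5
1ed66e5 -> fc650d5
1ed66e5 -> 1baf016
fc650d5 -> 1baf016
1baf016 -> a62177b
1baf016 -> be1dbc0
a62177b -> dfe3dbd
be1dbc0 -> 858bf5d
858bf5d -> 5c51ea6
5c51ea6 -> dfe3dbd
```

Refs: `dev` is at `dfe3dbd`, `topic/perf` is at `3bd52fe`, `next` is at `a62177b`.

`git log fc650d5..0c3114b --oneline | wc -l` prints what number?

6

Reachable from 0c3114b: {0c3114b, 1baf016, 1ed66e5, 5c51ea6, 7dec62b, 858bf5d, 9765c65, a62177b, a67f5f2, be1dbc0, dfe3dbd, e0aaf2e, fc650d5}.
Reachable from fc650d5: {1baf016, 5c51ea6, 858bf5d, a62177b, be1dbc0, dfe3dbd, fc650d5}.
In 0c3114b's history but not fc650d5's: {0c3114b, 1ed66e5, 7dec62b, 9765c65, a67f5f2, e0aaf2e} — 6 commits.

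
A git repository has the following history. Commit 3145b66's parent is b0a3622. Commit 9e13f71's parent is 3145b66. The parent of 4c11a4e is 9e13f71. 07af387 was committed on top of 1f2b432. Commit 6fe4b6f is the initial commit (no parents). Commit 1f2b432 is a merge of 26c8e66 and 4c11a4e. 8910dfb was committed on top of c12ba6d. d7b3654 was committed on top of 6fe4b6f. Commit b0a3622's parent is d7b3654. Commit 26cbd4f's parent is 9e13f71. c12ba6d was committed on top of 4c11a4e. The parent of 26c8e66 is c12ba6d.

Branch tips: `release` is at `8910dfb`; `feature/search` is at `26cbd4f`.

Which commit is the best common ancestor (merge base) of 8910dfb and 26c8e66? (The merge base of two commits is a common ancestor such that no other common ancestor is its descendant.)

Ancestors of 8910dfb: {3145b66, 4c11a4e, 6fe4b6f, 8910dfb, 9e13f71, b0a3622, c12ba6d, d7b3654}.
Ancestors of 26c8e66: {26c8e66, 3145b66, 4c11a4e, 6fe4b6f, 9e13f71, b0a3622, c12ba6d, d7b3654}.
Common ancestors: {3145b66, 4c11a4e, 6fe4b6f, 9e13f71, b0a3622, c12ba6d, d7b3654}.
Among these, c12ba6d is not an ancestor of any other common ancestor — it is the merge base.

c12ba6d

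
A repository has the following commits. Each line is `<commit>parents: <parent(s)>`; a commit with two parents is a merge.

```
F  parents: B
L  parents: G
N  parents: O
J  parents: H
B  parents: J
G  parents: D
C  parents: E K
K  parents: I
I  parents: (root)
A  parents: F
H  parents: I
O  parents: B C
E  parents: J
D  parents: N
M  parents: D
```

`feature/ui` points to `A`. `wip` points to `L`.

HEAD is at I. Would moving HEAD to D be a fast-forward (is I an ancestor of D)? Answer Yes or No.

A fast-forward from I to D is possible iff I is an ancestor of D.
Ancestors of D: {B, C, D, E, H, I, J, K, N, O}.
I is among them, so fast-forward is possible.

Yes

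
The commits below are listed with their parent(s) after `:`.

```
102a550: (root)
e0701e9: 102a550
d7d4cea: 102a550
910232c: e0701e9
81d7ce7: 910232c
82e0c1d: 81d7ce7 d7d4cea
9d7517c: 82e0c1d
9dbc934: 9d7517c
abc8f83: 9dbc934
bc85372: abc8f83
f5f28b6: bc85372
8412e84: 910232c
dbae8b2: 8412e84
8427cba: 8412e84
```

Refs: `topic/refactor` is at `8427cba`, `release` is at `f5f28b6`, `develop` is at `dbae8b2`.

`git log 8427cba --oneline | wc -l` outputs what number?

5

Walking parent pointers from 8427cba: reachable set = {102a550, 8412e84, 8427cba, 910232c, e0701e9}.
That is 5 commits.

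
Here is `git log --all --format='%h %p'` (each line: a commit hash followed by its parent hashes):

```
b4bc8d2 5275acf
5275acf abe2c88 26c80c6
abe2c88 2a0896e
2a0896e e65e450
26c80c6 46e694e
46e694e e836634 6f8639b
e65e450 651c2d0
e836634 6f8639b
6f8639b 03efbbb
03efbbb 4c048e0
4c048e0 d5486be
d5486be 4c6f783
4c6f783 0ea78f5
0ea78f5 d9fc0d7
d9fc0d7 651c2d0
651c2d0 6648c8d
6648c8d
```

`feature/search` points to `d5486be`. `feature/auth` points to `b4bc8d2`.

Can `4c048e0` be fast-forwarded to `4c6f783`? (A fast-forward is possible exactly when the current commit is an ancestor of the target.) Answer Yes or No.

A fast-forward from 4c048e0 to 4c6f783 is possible iff 4c048e0 is an ancestor of 4c6f783.
Ancestors of 4c6f783: {0ea78f5, 4c6f783, 651c2d0, 6648c8d, d9fc0d7}.
4c048e0 is not among them, so fast-forward is not possible.

No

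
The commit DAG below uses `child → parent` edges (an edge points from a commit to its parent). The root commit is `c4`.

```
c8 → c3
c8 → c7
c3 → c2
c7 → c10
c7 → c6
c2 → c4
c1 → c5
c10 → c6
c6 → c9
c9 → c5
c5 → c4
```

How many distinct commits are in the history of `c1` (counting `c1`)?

Walking parent pointers from c1: reachable set = {c1, c4, c5}.
That is 3 commits.

3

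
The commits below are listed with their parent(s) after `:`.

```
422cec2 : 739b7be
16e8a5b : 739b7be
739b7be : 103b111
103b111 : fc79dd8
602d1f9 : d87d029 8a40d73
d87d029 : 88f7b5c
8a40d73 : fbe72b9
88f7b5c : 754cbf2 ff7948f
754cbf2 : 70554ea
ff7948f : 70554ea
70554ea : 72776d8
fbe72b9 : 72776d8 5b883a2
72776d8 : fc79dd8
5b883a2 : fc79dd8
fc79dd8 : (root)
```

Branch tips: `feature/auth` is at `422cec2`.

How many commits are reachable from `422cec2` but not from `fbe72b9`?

Reachable from 422cec2: {103b111, 422cec2, 739b7be, fc79dd8}.
Reachable from fbe72b9: {5b883a2, 72776d8, fbe72b9, fc79dd8}.
In 422cec2's history but not fbe72b9's: {103b111, 422cec2, 739b7be} — 3 commits.

3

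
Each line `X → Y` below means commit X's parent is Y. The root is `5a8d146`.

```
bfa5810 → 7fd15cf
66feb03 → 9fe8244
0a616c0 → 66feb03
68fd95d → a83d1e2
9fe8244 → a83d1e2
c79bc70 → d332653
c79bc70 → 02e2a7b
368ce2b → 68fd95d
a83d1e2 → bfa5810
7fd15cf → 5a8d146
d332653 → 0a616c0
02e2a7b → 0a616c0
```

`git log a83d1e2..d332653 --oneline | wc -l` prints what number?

Reachable from d332653: {0a616c0, 5a8d146, 66feb03, 7fd15cf, 9fe8244, a83d1e2, bfa5810, d332653}.
Reachable from a83d1e2: {5a8d146, 7fd15cf, a83d1e2, bfa5810}.
In d332653's history but not a83d1e2's: {0a616c0, 66feb03, 9fe8244, d332653} — 4 commits.

4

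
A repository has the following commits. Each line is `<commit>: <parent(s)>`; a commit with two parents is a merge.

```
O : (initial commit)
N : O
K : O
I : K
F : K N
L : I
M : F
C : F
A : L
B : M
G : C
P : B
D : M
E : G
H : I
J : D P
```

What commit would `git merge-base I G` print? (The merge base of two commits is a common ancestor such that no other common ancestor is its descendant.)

Ancestors of I: {I, K, O}.
Ancestors of G: {C, F, G, K, N, O}.
Common ancestors: {K, O}.
Among these, K is not an ancestor of any other common ancestor — it is the merge base.

K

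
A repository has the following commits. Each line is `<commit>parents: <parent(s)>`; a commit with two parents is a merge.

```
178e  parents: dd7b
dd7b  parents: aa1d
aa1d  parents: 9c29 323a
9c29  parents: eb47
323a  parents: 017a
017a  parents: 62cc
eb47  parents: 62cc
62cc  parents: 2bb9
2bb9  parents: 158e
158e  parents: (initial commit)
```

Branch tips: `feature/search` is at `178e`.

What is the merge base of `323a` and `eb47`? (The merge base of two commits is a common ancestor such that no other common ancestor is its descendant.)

62cc

Ancestors of 323a: {017a, 158e, 2bb9, 323a, 62cc}.
Ancestors of eb47: {158e, 2bb9, 62cc, eb47}.
Common ancestors: {158e, 2bb9, 62cc}.
Among these, 62cc is not an ancestor of any other common ancestor — it is the merge base.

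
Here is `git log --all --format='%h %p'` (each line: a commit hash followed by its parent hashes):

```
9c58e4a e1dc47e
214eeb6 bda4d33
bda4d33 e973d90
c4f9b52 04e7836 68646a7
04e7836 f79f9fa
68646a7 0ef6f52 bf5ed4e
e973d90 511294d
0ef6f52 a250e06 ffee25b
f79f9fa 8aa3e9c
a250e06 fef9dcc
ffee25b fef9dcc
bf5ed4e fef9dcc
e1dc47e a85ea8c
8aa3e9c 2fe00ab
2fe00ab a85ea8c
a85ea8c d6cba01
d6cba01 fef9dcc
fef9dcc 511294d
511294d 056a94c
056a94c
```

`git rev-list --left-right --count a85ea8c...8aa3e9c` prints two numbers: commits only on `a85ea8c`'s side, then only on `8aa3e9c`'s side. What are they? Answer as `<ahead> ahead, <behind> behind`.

Reachable from a85ea8c: {056a94c, 511294d, a85ea8c, d6cba01, fef9dcc}.
Reachable from 8aa3e9c: {056a94c, 2fe00ab, 511294d, 8aa3e9c, a85ea8c, d6cba01, fef9dcc}.
Only in a85ea8c's history (ahead): {} — 0.
Only in 8aa3e9c's history (behind): {2fe00ab, 8aa3e9c} — 2.

0 ahead, 2 behind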